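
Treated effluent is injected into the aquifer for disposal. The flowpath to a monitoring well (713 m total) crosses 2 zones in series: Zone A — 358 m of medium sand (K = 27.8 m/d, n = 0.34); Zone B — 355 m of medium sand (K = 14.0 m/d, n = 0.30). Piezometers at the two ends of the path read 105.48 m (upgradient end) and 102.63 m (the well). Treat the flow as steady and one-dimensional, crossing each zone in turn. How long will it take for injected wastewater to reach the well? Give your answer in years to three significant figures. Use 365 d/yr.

Total head drop ΔH = 105.48 − 102.63 = 2.85 m
Continuity: the same q passes through each zone, so ΔH = q·Σ(L_j/K_j) — the zones act as resistances in series.
Σ(L/K) = 358/27.8 + 355/14.0 = 12.88 + 25.36 = 38.23 d
q = ΔH / Σ(L/K) = 2.85 / 38.23 = 0.07454 m/d (same in every zone)
Zone A: v = q/n = 0.07454/0.34 = 0.2192 m/d → t_A = 358/0.2192 = 1633 d
Zone B: v = q/n = 0.07454/0.30 = 0.2485 m/d → t_B = 355/0.2485 = 1429 d
Total t = 1633 + 1429 = 3062 d
   = 3062 / 365 = 8.39 yr

8.39 years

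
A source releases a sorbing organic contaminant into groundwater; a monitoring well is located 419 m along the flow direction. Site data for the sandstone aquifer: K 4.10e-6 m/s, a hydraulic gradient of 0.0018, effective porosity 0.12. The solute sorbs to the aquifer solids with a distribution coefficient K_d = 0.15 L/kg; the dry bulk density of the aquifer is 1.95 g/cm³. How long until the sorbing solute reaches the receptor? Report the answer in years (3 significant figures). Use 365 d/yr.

743 years

K = 4.10e-6 m/s × 86400 s/d = 0.3542 m/d
Specific discharge q = 0.3542 × 0.0018 = 6.376e-4 m/d
v = Ki/n = 0.3542·0.0018/0.12 = 0.005314 m/d
Retardation R = 1 + ρ_b·K_d/n = 1 + 1.95×0.15/0.12 = 3.438
Contaminant velocity v_c = v/R = 0.005314/3.438 = 0.001546 m/d
t = L/v_c = 419/0.001546 = 271100 d
   = 271100/365 = 743 yr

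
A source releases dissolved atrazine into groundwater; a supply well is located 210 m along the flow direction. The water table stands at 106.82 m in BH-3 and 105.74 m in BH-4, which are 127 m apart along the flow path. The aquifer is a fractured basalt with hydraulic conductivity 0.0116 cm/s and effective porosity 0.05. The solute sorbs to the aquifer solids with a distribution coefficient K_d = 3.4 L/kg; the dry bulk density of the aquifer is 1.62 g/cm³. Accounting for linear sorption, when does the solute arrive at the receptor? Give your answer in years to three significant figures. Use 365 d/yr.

Hydraulic gradient i = (106.82 − 105.74) / 127 = 1.08 / 127 = 0.008504
K = 0.0116 cm/s × 864 = 10.02 m/d
q = Ki = 10.02 × 0.008504 = 0.08523 m/d
v = Ki/n = 10.02·0.008504/0.05 = 1.705 m/d
Retardation R = 1 + ρ_b·K_d/n = 1 + 1.62×3.4/0.05 = 111.2
Contaminant velocity v_c = v/R = 1.705/111.2 = 0.01533 m/d
t = L/v_c = 210/0.01533 = 13690 d
   = 13690/365 = 37.5 yr

37.5 years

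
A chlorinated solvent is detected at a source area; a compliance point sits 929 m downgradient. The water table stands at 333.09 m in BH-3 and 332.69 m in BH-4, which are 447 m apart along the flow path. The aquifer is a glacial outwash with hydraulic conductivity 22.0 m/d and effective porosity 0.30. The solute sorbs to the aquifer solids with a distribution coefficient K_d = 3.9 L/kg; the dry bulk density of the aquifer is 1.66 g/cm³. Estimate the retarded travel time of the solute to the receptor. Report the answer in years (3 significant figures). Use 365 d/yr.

Hydraulic gradient i = (333.09 − 332.69) / 447 = 0.40 / 447 = 8.949e-4
q = Ki = 22.0 × 8.949e-4 = 0.01969 m/d
Seepage velocity v = q / n = 0.01969 / 0.30 = 0.06562 m/d
Retardation R = 1 + ρ_b·K_d/n = 1 + 1.66×3.9/0.30 = 22.58
Contaminant velocity v_c = v/R = 0.06562/22.58 = 0.002906 m/d
t = L/v_c = 929/0.002906 = 319700 d
   = 319700/365 = 876 yr

876 years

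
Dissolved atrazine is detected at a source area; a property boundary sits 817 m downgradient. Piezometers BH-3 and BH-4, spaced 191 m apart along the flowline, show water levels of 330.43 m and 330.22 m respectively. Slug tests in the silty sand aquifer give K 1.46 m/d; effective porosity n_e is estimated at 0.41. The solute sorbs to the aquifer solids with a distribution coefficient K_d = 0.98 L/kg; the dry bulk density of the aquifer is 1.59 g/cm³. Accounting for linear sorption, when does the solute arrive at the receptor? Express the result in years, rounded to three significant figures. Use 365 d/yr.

Hydraulic gradient i = (330.43 − 330.22) / 191 = 0.21 / 191 = 0.001099
q = Ki = 1.46 × 0.001099 = 0.001605 m/d
v_s = q/n_e = 0.001605/0.41 = 0.003915 m/d
Retardation R = 1 + ρ_b·K_d/n = 1 + 1.59×0.98/0.41 = 4.800
Contaminant velocity v_c = v/R = 0.003915/4.800 = 8.156e-4 m/d
t = L/v_c = 817/8.156e-4 = 1.002e6 d
   = 1.002e6/365 = 2740 yr

2740 years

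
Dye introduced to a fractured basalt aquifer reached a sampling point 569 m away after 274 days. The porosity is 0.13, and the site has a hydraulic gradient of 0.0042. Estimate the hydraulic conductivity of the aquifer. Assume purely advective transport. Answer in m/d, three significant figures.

64.3 m/d

v = L / t = 569 / 274 = 2.077 m/d
K = v · n / i = 2.077 × 0.13 / 0.0042 = 64.3 m/d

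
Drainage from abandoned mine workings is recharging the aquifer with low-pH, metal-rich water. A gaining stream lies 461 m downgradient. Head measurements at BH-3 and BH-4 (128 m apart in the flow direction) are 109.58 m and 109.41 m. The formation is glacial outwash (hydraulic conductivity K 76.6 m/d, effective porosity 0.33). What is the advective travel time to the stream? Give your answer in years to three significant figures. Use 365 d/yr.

Hydraulic gradient i = (109.58 − 109.41) / 128 = 0.17 / 128 = 0.001328
q = Ki = 76.6 × 0.001328 = 0.1017 m/d
Seepage velocity v = q / n = 0.1017 / 0.33 = 0.3083 m/d
t = L / v = 461 / 0.3083 = 1495 d
   = 1495 / 365 = 4.10 yr

4.10 years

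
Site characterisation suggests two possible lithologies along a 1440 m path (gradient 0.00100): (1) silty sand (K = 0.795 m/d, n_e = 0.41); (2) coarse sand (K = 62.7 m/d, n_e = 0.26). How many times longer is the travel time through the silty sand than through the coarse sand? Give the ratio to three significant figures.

Unit 1 (silty sand): v = 0.795×0.0010/0.41 = 0.001939 m/d, t = 1440/0.001939 = 742600 d
Unit 2 (coarse sand): v = 62.7×0.0010/0.26 = 0.2412 m/d, t = 1440/0.2412 = 5971 d
t(silty sand) / t(coarse sand) = 742600/5971 = 124

124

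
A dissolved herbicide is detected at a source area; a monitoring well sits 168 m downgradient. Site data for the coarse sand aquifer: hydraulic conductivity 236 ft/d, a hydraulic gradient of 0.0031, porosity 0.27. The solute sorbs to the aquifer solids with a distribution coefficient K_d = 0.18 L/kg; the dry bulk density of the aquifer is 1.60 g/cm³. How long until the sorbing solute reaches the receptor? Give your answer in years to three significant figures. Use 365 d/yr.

K = 236 ft/d × 0.3048 = 71.93 m/d
Specific discharge q = 71.93 × 0.0031 = 0.2230 m/d
v = Ki/n = 71.93·0.0031/0.27 = 0.8259 m/d
Retardation R = 1 + ρ_b·K_d/n = 1 + 1.60×0.18/0.27 = 2.067
Contaminant velocity v_c = v/R = 0.8259/2.067 = 0.3996 m/d
t = L/v_c = 168/0.3996 = 420.4 d
   = 420.4/365 = 1.15 yr

1.15 years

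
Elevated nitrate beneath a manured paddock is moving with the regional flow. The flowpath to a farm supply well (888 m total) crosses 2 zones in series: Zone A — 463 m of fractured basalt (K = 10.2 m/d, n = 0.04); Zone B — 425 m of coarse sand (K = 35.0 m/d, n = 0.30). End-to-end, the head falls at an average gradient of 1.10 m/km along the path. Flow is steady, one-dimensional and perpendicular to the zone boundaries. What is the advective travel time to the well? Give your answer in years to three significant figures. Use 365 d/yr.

23.6 years

For zones in series the flux q is common to all zones; the equivalent conductivity is the harmonic (thickness-weighted) mean, K_eq = L_total / Σ(L_j/K_j).
Σ(L/K) = 463/10.2 + 425/35.0 = 45.39 + 12.14 = 57.54 d
K_eq = L_total / Σ(L/K) = 888 / 57.54 = 15.43 m/d
q = K_eq · i = 15.43 × 0.0011 = 0.01698 m/d (same in every zone)
Zone A: v = q/n = 0.01698/0.04 = 0.4244 m/d → t_A = 463/0.4244 = 1091 d
Zone B: v = q/n = 0.01698/0.30 = 0.05659 m/d → t_B = 425/0.05659 = 7510 d
Total t = 1091 + 7510 = 8601 d
   = 8601 / 365 = 23.6 yr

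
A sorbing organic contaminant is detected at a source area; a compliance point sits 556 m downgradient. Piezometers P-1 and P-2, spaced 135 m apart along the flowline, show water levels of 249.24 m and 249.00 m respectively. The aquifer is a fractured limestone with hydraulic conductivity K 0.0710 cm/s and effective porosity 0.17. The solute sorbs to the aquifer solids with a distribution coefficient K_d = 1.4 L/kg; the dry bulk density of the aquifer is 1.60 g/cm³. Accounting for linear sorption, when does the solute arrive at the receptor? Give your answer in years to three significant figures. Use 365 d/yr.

Hydraulic gradient i = (249.24 − 249.00) / 135 = 0.24 / 135 = 0.001778
K = 0.0710 cm/s × 864 = 61.34 m/d
q = Ki = 61.34 × 0.001778 = 0.1091 m/d
v = Ki/n = 61.34·0.001778/0.17 = 0.6415 m/d
Retardation R = 1 + ρ_b·K_d/n = 1 + 1.60×1.4/0.17 = 14.18
Contaminant velocity v_c = v/R = 0.6415/14.18 = 0.04525 m/d
t = L/v_c = 556/0.04525 = 12290 d
   = 12290/365 = 33.7 yr

33.7 years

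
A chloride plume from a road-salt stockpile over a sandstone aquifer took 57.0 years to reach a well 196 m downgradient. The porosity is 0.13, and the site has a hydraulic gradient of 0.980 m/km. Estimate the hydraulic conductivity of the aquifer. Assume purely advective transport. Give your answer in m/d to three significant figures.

t = 57.0 years = 20810 d
v = L / t = 196 / 20810 = 0.009421 m/d
K = v · n / i = 0.009421 × 0.13 / 9.8e-4 = 1.25 m/d

1.25 m/d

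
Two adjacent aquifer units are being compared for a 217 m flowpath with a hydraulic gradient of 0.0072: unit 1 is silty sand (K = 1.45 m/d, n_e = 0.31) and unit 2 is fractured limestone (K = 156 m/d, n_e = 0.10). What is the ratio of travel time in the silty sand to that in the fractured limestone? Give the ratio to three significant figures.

334

Unit 1 (silty sand): v = 1.45×0.0072/0.31 = 0.03368 m/d, t = 217/0.03368 = 6443 d
Unit 2 (fractured limestone): v = 156×0.0072/0.10 = 11.23 m/d, t = 217/11.23 = 19.32 d
t(silty sand) / t(fractured limestone) = 6443/19.32 = 334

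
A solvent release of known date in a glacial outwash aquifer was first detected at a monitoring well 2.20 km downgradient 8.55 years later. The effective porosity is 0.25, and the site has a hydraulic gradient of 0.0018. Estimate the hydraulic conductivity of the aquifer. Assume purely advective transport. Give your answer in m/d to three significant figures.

t = 8.55 years = 3121 d
L = 2.20 km = 2200 m
v = L / t = 2200 / 3121 = 0.7050 m/d
K = v · n / i = 0.7050 × 0.25 / 0.0018 = 97.9 m/d

97.9 m/d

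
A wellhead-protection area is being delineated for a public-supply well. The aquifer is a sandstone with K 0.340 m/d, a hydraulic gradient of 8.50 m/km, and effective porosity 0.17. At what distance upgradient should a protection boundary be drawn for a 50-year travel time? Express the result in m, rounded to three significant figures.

Specific discharge q = 0.340 × 0.0085 = 0.002890 m/d
v_s = q/n_e = 0.002890/0.17 = 0.01700 m/d
T = 50 yr × 365 = 18250 d
L = v × T = 0.01700 × 18250 = 310.3 m

310 m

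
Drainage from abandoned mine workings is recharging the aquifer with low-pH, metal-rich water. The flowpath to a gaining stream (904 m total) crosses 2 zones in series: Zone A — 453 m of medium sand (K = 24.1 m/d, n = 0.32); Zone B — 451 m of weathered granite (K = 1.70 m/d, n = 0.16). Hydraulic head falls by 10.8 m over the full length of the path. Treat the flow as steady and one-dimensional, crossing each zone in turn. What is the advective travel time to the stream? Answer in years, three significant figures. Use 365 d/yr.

15.6 years

Continuity: the same q passes through each zone, so ΔH = q·Σ(L_j/K_j) — the zones act as resistances in series.
Σ(L/K) = 453/24.1 + 451/1.70 = 18.80 + 265.3 = 284.1 d
q = ΔH / Σ(L/K) = 10.8 / 284.1 = 0.03802 m/d (same in every zone)
Zone A: v = q/n = 0.03802/0.32 = 0.1188 m/d → t_A = 453/0.1188 = 3813 d
Zone B: v = q/n = 0.03802/0.16 = 0.2376 m/d → t_B = 451/0.2376 = 1898 d
Total t = 3813 + 1898 = 5711 d
   = 5711 / 365 = 15.6 yr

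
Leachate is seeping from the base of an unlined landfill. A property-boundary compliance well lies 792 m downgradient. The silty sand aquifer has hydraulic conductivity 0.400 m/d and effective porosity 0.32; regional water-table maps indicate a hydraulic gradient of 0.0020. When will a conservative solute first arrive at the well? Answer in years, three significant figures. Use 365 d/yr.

Darcy flux q = K·i = 0.400 × 0.0020 = 8.000e-4 m/d
v_s = q/n_e = 8.000e-4/0.32 = 0.002500 m/d
t = L / v = 792 / 0.002500 = 316800 d
   = 316800 / 365 = 868 yr

868 years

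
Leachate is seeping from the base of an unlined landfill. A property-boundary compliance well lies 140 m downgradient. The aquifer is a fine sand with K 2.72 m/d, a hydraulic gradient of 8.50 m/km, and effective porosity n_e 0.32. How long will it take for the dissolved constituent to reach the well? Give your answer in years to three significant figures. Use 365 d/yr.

q = Ki = 2.72 × 0.0085 = 0.02312 m/d
v = Ki/n = 2.72·0.0085/0.32 = 0.07225 m/d
t = L / v = 140 / 0.07225 = 1938 d
   = 1938 / 365 = 5.31 yr

5.31 years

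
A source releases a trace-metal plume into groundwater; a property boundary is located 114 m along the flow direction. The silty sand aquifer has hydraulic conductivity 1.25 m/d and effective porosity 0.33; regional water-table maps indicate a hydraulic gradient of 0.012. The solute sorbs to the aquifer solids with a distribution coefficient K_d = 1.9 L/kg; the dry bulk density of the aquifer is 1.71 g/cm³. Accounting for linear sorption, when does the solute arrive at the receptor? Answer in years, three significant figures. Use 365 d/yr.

Specific discharge q = 1.25 × 0.012 = 0.01500 m/d
Average linear velocity = 0.01500 / 0.33 = 0.04545 m/d
Retardation R = 1 + ρ_b·K_d/n = 1 + 1.71×1.9/0.33 = 10.85
Contaminant velocity v_c = v/R = 0.04545/10.85 = 0.004191 m/d
t = L/v_c = 114/0.004191 = 27200 d
   = 27200/365 = 74.5 yr

74.5 years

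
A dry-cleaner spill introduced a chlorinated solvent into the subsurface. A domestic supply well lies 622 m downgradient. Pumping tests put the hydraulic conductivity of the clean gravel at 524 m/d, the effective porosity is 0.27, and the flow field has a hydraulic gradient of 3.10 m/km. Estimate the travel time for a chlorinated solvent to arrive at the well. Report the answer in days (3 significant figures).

103 days

Specific discharge q = 524 × 0.0031 = 1.624 m/d
Average linear velocity = 1.624 / 0.27 = 6.016 m/d
t = L / v = 622 / 6.016 = 103.4 d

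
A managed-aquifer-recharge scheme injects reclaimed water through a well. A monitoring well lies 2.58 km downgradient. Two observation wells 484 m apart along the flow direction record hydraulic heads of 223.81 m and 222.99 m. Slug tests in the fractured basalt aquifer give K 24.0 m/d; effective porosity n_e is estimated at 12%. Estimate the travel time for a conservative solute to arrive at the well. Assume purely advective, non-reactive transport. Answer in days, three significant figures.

Hydraulic gradient i = (223.81 − 222.99) / 484 = 0.82 / 484 = 0.001694
Specific discharge q = 24.0 × 0.001694 = 0.04066 m/d
Average linear velocity = 0.04066 / 0.12 = 0.3388 m/d
L = 2.58 km = 2580 m
t = L / v = 2580 / 0.3388 = 7614 d

7610 days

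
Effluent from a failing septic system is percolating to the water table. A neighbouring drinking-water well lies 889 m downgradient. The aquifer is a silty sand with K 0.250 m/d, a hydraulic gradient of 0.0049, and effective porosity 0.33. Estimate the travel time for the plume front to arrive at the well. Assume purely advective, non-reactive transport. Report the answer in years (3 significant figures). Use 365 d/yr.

656 years

q = Ki = 0.250 × 0.0049 = 0.001225 m/d
Seepage velocity v = q / n = 0.001225 / 0.33 = 0.003712 m/d
t = L / v = 889 / 0.003712 = 239500 d
   = 239500 / 365 = 656 yr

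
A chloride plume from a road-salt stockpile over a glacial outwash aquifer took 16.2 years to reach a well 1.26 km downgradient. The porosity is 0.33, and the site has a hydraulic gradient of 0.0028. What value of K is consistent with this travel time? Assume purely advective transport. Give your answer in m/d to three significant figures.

t = 16.2 years = 5913 d
L = 1.26 km = 1260 m
v = L / t = 1260 / 5913 = 0.2131 m/d
K = v · n / i = 0.2131 × 0.33 / 0.0028 = 25.1 m/d

25.1 m/d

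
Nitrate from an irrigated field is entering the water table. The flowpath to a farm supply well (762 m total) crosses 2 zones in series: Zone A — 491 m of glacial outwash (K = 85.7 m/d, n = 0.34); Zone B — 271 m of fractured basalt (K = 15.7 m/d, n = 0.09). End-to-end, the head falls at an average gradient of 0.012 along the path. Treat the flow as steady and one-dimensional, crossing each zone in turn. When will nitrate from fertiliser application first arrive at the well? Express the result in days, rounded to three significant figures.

For zones in series the flux q is common to all zones; the equivalent conductivity is the harmonic (thickness-weighted) mean, K_eq = L_total / Σ(L_j/K_j).
Σ(L/K) = 491/85.7 + 271/15.7 = 5.729 + 17.26 = 22.99 d
K_eq = L_total / Σ(L/K) = 762 / 22.99 = 33.14 m/d
q = K_eq · i = 33.14 × 0.012 = 0.3977 m/d (same in every zone)
Zone A: v = q/n = 0.3977/0.34 = 1.170 m/d → t_A = 491/1.170 = 419.7 d
Zone B: v = q/n = 0.3977/0.09 = 4.419 m/d → t_B = 271/4.419 = 61.32 d
Total t = 419.7 + 61.32 = 481.1 d

481 days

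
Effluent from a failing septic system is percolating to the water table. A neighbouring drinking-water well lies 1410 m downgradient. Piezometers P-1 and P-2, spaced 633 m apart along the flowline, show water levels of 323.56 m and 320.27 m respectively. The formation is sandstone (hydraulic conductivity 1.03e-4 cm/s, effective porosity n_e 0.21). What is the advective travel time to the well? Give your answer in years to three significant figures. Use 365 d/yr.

Hydraulic gradient i = (323.56 − 320.27) / 633 = 3.29 / 633 = 0.005197
K = 1.03e-4 cm/s × 864 = 0.08899 m/d
Darcy flux q = K·i = 0.08899 × 0.005197 = 4.625e-4 m/d
v_s = q/n_e = 4.625e-4/0.21 = 0.002203 m/d
t = L / v = 1410 / 0.002203 = 640200 d
   = 640200 / 365 = 1750 yr

1750 years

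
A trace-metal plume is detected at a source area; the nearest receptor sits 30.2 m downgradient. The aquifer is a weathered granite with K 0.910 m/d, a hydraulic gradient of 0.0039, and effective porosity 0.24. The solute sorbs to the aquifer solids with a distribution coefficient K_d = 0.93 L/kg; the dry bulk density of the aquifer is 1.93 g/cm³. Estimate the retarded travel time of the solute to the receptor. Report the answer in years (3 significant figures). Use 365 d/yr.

47.4 years

Specific discharge q = 0.910 × 0.0039 = 0.003549 m/d
v_s = q/n_e = 0.003549/0.24 = 0.01479 m/d
Retardation R = 1 + ρ_b·K_d/n = 1 + 1.93×0.93/0.24 = 8.479
Contaminant velocity v_c = v/R = 0.01479/8.479 = 0.001744 m/d
t = L/v_c = 30.2/0.001744 = 17320 d
   = 17320/365 = 47.4 yr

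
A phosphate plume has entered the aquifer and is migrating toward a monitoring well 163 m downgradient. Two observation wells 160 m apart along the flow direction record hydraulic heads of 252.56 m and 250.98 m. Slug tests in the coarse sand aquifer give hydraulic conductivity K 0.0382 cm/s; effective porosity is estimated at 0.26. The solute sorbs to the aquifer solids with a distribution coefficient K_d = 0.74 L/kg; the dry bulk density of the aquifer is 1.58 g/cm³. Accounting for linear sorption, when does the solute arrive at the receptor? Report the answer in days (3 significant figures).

715 days

Hydraulic gradient i = (252.56 − 250.98) / 160 = 1.58 / 160 = 0.009875
K = 0.0382 cm/s × 864 = 33.00 m/d
q = Ki = 33.00 × 0.009875 = 0.3259 m/d
Average linear velocity = 0.3259 / 0.26 = 1.254 m/d
Retardation R = 1 + ρ_b·K_d/n = 1 + 1.58×0.74/0.26 = 5.497
Contaminant velocity v_c = v/R = 1.254/5.497 = 0.2280 m/d
t = L/v_c = 163/0.2280 = 714.8 d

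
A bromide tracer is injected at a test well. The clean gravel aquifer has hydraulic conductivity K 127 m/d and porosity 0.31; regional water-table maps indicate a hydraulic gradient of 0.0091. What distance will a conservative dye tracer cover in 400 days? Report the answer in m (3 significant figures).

q = Ki = 127 × 0.0091 = 1.156 m/d
Average linear velocity = 1.156 / 0.31 = 3.728 m/d
L = v × T = 3.728 × 400 = 1491 m

1490 m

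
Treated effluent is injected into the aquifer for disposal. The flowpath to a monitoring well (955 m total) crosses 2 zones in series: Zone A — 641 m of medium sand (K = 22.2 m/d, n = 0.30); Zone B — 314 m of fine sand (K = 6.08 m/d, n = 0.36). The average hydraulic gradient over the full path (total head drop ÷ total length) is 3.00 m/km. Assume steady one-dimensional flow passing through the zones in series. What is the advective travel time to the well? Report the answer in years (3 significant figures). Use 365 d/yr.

Continuity: the same q passes through each zone, so ΔH = q·Σ(L_j/K_j) — the zones act as resistances in series.
Σ(L/K) = 641/22.2 + 314/6.08 = 28.87 + 51.64 = 80.52 d
K_eq = L_total / Σ(L/K) = 955 / 80.52 = 11.86 m/d
q = K_eq · i = 11.86 × 0.0030 = 0.03558 m/d (same in every zone)
Zone A: v = q/n = 0.03558/0.30 = 0.1186 m/d → t_A = 641/0.1186 = 5404 d
Zone B: v = q/n = 0.03558/0.36 = 0.09884 m/d → t_B = 314/0.09884 = 3177 d
Total t = 5404 + 3177 = 8581 d
   = 8581 / 365 = 23.5 yr

23.5 years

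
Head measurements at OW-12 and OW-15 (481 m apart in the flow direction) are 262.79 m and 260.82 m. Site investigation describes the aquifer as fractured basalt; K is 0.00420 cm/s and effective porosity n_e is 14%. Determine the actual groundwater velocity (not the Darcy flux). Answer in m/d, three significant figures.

Hydraulic gradient i = (262.79 − 260.82) / 481 = 1.97 / 481 = 0.004096
K = 0.00420 cm/s × 864 = 3.629 m/d
Specific discharge q = 3.629 × 0.004096 = 0.01486 m/d
Average linear velocity = 0.01486 / 0.14 = 0.1062 m/d

0.106 m/d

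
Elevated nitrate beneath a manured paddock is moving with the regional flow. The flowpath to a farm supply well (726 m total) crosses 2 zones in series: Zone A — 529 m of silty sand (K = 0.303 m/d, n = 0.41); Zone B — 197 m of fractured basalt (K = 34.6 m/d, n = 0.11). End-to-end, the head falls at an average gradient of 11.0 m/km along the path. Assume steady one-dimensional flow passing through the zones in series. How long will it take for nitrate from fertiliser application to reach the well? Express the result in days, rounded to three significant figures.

52300 days

For zones in series the flux q is common to all zones; the equivalent conductivity is the harmonic (thickness-weighted) mean, K_eq = L_total / Σ(L_j/K_j).
Σ(L/K) = 529/0.303 + 197/34.6 = 1746 + 5.694 = 1752 d
K_eq = L_total / Σ(L/K) = 726 / 1752 = 0.4145 m/d
q = K_eq · i = 0.4145 × 0.011 = 0.004559 m/d (same in every zone)
Zone A: v = q/n = 0.004559/0.41 = 0.01112 m/d → t_A = 529/0.01112 = 47570 d
Zone B: v = q/n = 0.004559/0.11 = 0.04145 m/d → t_B = 197/0.04145 = 4753 d
Total t = 47570 + 4753 = 52320 d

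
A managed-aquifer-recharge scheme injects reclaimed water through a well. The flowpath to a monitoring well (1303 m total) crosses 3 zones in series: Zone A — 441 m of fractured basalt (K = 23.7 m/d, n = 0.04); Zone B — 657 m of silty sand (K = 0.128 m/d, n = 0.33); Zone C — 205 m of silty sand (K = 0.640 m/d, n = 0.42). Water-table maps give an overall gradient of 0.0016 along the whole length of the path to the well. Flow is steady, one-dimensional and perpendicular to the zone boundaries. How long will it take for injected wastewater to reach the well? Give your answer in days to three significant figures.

Continuity: the same q passes through each zone, so ΔH = q·Σ(L_j/K_j) — the zones act as resistances in series.
Σ(L/K) = 441/23.7 + 657/0.128 + 205/0.640 = 18.61 + 5133 + 320.3 = 5472 d
K_eq = L_total / Σ(L/K) = 1303 / 5472 = 0.2381 m/d
q = K_eq · i = 0.2381 × 0.0016 = 3.810e-4 m/d (same in every zone)
Zone A: v = q/n = 3.810e-4/0.04 = 0.009525 m/d → t_A = 441/0.009525 = 46300 d
Zone B: v = q/n = 3.810e-4/0.33 = 0.001155 m/d → t_B = 657/0.001155 = 569000 d
Zone C: v = q/n = 3.810e-4/0.42 = 9.072e-4 m/d → t_C = 205/9.072e-4 = 226000 d
Total t = 46300 + 569000 + 226000 = 841300 d

841000 days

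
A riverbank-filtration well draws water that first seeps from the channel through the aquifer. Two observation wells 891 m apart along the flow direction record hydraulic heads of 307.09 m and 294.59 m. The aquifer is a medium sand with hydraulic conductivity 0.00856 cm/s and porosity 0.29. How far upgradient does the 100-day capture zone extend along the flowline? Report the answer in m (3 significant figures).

Hydraulic gradient i = (307.09 − 294.59) / 891 = 12.50 / 891 = 0.01403
K = 0.00856 cm/s × 864 = 7.396 m/d
Specific discharge q = 7.396 × 0.01403 = 0.1038 m/d
Seepage velocity v = q / n = 0.1038 / 0.29 = 0.3578 m/d
L = v × T = 0.3578 × 100 = 35.78 m

35.8 m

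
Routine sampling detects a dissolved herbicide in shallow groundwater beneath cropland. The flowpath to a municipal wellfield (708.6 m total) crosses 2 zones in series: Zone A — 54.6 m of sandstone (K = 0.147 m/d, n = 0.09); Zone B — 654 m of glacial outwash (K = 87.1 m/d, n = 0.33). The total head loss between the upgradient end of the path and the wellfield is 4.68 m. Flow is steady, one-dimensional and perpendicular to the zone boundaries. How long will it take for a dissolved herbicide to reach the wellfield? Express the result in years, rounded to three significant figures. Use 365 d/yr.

49.0 years

Steady 1-D flow in series ⇒ the Darcy flux q is identical in every zone and the zone head losses add (resistances L/K in series).
Σ(L/K) = 54.6/0.147 + 654/87.1 = 371.4 + 7.509 = 378.9 d
q = ΔH / Σ(L/K) = 4.68 / 378.9 = 0.01235 m/d (same in every zone)
Zone A: v = q/n = 0.01235/0.09 = 0.1372 m/d → t_A = 54.6/0.1372 = 397.9 d
Zone B: v = q/n = 0.01235/0.33 = 0.03743 m/d → t_B = 654/0.03743 = 17470 d
Total t = 397.9 + 17470 = 17870 d
   = 17870 / 365 = 49.0 yr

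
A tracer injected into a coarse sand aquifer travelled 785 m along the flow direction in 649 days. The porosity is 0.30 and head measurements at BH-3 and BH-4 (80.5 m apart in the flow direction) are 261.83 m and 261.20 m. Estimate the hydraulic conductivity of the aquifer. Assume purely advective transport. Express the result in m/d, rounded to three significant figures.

Hydraulic gradient i = (261.83 − 261.20) / 80.5 = 0.63 / 80.5 = 0.007826
v = L / t = 785 / 649 = 1.210 m/d
K = v · n / i = 1.210 × 0.30 / 0.007826 = 46.4 m/d

46.4 m/d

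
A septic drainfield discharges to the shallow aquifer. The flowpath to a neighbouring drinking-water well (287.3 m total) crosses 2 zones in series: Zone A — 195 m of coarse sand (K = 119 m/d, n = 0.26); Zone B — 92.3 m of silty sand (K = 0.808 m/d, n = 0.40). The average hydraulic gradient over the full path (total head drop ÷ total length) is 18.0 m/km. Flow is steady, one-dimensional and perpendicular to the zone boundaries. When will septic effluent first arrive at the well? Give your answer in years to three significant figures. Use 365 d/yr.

Steady 1-D flow in series ⇒ the Darcy flux q is identical in every zone and the zone head losses add (resistances L/K in series).
Σ(L/K) = 195/119 + 92.3/0.808 = 1.639 + 114.2 = 115.9 d
K_eq = L_total / Σ(L/K) = 287.3 / 115.9 = 2.479 m/d
q = K_eq · i = 2.479 × 0.018 = 0.04463 m/d (same in every zone)
Zone A: v = q/n = 0.04463/0.26 = 0.1717 m/d → t_A = 195/0.1717 = 1136 d
Zone B: v = q/n = 0.04463/0.40 = 0.1116 m/d → t_B = 92.3/0.1116 = 827.2 d
Total t = 1136 + 827.2 = 1963 d
   = 1963 / 365 = 5.38 yr

5.38 years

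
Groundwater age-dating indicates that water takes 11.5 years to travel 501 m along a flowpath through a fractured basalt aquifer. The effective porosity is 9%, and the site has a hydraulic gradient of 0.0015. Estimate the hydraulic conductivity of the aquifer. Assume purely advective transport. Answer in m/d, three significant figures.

7.16 m/d

t = 11.5 years = 4198 d
v = L / t = 501 / 4198 = 0.1194 m/d
K = v · n / i = 0.1194 × 0.09 / 0.0015 = 7.16 m/d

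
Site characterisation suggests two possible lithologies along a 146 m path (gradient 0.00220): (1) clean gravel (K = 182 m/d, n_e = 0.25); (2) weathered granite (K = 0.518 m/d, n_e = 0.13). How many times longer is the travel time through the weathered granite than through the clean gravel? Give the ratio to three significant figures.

183

Unit 1 (clean gravel): v = 182×0.0022/0.25 = 1.602 m/d, t = 146/1.602 = 91.16 d
Unit 2 (weathered granite): v = 0.518×0.0022/0.13 = 0.008766 m/d, t = 146/0.008766 = 16650 d
t(weathered granite) / t(clean gravel) = 16650/91.16 = 183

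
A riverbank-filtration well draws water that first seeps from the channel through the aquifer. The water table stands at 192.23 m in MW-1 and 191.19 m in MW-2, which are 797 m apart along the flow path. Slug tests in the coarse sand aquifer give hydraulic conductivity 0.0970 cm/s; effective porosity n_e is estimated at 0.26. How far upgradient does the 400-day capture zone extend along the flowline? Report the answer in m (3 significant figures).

Hydraulic gradient i = (192.23 − 191.19) / 797 = 1.04 / 797 = 0.001305
K = 0.0970 cm/s × 864 = 83.81 m/d
Darcy flux q = K·i = 83.81 × 0.001305 = 0.1094 m/d
v_s = q/n_e = 0.1094/0.26 = 0.4206 m/d
L = v × T = 0.4206 × 400 = 168.2 m

168 m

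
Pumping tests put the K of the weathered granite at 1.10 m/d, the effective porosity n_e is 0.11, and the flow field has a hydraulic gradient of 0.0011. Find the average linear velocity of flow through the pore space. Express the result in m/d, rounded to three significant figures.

0.0110 m/d

Darcy flux q = K·i = 1.10 × 0.0011 = 0.001210 m/d
v = Ki/n = 1.10·0.0011/0.11 = 0.01100 m/d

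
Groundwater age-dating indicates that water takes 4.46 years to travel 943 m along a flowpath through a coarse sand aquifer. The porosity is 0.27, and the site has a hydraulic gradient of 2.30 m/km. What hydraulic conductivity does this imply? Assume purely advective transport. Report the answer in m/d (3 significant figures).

t = 4.46 years = 1628 d
v = L / t = 943 / 1628 = 0.5793 m/d
K = v · n / i = 0.5793 × 0.27 / 0.0023 = 68.0 m/d

68.0 m/d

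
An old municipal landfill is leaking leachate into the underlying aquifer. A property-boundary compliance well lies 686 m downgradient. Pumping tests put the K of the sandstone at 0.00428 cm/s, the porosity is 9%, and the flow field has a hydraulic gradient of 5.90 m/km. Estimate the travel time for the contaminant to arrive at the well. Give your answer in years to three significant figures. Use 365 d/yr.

K = 0.00428 cm/s × 864 = 3.698 m/d
Specific discharge q = 3.698 × 0.0059 = 0.02182 m/d
v_s = q/n_e = 0.02182/0.09 = 0.2424 m/d
t = L / v = 686 / 0.2424 = 2830 d
   = 2830 / 365 = 7.75 yr

7.75 years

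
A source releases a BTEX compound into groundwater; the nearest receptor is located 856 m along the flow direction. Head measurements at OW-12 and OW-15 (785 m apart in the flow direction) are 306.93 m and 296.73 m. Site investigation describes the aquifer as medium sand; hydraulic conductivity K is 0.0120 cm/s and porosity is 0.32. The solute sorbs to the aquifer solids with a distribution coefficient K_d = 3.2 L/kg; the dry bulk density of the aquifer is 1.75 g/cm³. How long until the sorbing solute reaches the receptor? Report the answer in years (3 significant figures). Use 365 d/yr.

Hydraulic gradient i = (306.93 − 296.73) / 785 = 10.20 / 785 = 0.01299
K = 0.0120 cm/s × 864 = 10.37 m/d
q = Ki = 10.37 × 0.01299 = 0.1347 m/d
Average linear velocity = 0.1347 / 0.32 = 0.4210 m/d
Retardation R = 1 + ρ_b·K_d/n = 1 + 1.75×3.2/0.32 = 18.50
Contaminant velocity v_c = v/R = 0.4210/18.50 = 0.02276 m/d
t = L/v_c = 856/0.02276 = 37620 d
   = 37620/365 = 103 yr

103 years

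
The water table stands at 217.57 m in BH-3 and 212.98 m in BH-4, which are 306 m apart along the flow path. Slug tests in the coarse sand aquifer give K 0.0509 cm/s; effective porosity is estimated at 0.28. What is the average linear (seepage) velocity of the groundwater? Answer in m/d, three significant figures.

2.36 m/d

Hydraulic gradient i = (217.57 − 212.98) / 306 = 4.59 / 306 = 0.01500
K = 0.0509 cm/s × 864 = 43.98 m/d
q = Ki = 43.98 × 0.01500 = 0.6597 m/d
Seepage velocity v = q / n = 0.6597 / 0.28 = 2.356 m/d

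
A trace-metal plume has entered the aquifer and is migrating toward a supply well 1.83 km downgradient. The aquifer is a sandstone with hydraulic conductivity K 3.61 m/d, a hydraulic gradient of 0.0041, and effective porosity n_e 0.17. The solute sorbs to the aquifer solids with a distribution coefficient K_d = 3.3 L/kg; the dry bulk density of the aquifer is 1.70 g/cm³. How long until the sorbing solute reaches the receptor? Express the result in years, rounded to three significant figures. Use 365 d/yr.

1960 years

Specific discharge q = 3.61 × 0.0041 = 0.01480 m/d
Average linear velocity = 0.01480 / 0.17 = 0.08706 m/d
Retardation R = 1 + ρ_b·K_d/n = 1 + 1.70×3.3/0.17 = 34.00
Contaminant velocity v_c = v/R = 0.08706/34.00 = 0.002561 m/d
L = 1.83 km = 1830 m
t = L/v_c = 1830/0.002561 = 714600 d
   = 714600/365 = 1960 yr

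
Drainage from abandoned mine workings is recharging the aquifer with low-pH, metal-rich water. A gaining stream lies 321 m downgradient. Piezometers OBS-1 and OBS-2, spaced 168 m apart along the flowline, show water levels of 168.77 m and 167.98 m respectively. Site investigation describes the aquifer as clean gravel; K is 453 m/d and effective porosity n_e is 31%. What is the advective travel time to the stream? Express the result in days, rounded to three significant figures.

46.7 days

Hydraulic gradient i = (168.77 − 167.98) / 168 = 0.79 / 168 = 0.004702
Specific discharge q = 453 × 0.004702 = 2.130 m/d
v_s = q/n_e = 2.130/0.31 = 6.872 m/d
t = L / v = 321 / 6.872 = 46.71 d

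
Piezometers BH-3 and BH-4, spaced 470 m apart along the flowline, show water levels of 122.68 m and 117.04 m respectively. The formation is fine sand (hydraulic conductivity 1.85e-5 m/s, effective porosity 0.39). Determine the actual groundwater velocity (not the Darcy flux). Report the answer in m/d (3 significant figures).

0.0492 m/d

Hydraulic gradient i = (122.68 − 117.04) / 470 = 5.64 / 470 = 0.01200
K = 1.85e-5 m/s × 86400 s/d = 1.598 m/d
Darcy flux q = K·i = 1.598 × 0.01200 = 0.01918 m/d
v = Ki/n = 1.598·0.01200/0.39 = 0.04918 m/d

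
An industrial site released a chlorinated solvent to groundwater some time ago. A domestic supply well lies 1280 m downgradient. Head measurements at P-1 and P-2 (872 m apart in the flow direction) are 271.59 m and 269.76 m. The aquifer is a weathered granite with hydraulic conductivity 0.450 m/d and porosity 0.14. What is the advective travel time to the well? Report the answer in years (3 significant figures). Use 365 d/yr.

520 years

Hydraulic gradient i = (271.59 − 269.76) / 872 = 1.83 / 872 = 0.002099
q = Ki = 0.450 × 0.002099 = 9.444e-4 m/d
Seepage velocity v = q / n = 9.444e-4 / 0.14 = 0.006746 m/d
t = L / v = 1280 / 0.006746 = 189800 d
   = 189800 / 365 = 520 yr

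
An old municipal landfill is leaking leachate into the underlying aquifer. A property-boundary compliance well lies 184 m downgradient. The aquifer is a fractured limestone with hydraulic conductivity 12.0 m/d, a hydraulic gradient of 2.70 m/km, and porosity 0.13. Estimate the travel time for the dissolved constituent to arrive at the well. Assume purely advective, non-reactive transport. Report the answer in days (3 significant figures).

738 days

q = Ki = 12.0 × 0.0027 = 0.03240 m/d
v_s = q/n_e = 0.03240/0.13 = 0.2492 m/d
t = L / v = 184 / 0.2492 = 738.3 d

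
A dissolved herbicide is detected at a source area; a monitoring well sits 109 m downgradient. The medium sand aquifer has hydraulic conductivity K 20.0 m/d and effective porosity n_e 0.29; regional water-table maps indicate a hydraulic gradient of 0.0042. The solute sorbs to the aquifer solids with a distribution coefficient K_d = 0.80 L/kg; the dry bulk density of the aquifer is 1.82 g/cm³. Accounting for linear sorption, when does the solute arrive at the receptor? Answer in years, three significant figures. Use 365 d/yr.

q = Ki = 20.0 × 0.0042 = 0.08400 m/d
Average linear velocity = 0.08400 / 0.29 = 0.2897 m/d
Retardation R = 1 + ρ_b·K_d/n = 1 + 1.82×0.80/0.29 = 6.021
Contaminant velocity v_c = v/R = 0.2897/6.021 = 0.04811 m/d
t = L/v_c = 109/0.04811 = 2266 d
   = 2266/365 = 6.21 yr

6.21 years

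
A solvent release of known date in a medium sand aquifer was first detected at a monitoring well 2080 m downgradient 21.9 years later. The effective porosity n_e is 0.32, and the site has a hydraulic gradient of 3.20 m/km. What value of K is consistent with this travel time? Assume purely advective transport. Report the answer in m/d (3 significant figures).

t = 21.9 years = 7993 d
v = L / t = 2080 / 7993 = 0.2602 m/d
K = v · n / i = 0.2602 × 0.32 / 0.0032 = 26.0 m/d

26.0 m/d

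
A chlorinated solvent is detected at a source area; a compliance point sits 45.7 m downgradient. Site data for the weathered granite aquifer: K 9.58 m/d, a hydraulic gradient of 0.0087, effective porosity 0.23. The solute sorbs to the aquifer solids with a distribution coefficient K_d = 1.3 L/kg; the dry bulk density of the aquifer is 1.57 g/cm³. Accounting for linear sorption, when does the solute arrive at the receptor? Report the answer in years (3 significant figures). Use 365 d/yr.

3.41 years

Specific discharge q = 9.58 × 0.0087 = 0.08335 m/d
v = Ki/n = 9.58·0.0087/0.23 = 0.3624 m/d
Retardation R = 1 + ρ_b·K_d/n = 1 + 1.57×1.3/0.23 = 9.874
Contaminant velocity v_c = v/R = 0.3624/9.874 = 0.03670 m/d
t = L/v_c = 45.7/0.03670 = 1245 d
   = 1245/365 = 3.41 yr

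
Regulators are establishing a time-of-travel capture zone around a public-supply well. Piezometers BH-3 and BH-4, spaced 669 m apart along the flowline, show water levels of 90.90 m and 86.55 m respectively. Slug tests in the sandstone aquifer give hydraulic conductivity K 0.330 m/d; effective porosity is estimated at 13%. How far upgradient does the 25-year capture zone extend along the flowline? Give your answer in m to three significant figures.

Hydraulic gradient i = (90.90 − 86.55) / 669 = 4.35 / 669 = 0.006502
Specific discharge q = 0.330 × 0.006502 = 0.002146 m/d
v_s = q/n_e = 0.002146/0.13 = 0.01651 m/d
T = 25 yr × 365 = 9125 d
L = v × T = 0.01651 × 9125 = 150.6 m

151 m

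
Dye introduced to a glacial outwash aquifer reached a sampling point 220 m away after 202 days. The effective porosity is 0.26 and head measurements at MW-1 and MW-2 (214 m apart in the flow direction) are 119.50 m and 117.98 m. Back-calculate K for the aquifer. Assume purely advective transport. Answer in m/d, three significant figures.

39.9 m/d

Hydraulic gradient i = (119.50 − 117.98) / 214 = 1.52 / 214 = 0.007103
v = L / t = 220 / 202 = 1.089 m/d
K = v · n / i = 1.089 × 0.26 / 0.007103 = 39.9 m/d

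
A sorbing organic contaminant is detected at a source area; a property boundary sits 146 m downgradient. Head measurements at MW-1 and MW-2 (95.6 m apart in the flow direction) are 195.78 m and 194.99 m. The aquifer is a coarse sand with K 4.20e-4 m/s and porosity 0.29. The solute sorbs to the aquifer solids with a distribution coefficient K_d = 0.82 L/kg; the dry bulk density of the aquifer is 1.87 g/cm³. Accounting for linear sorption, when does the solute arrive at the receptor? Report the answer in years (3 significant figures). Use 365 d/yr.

2.43 years

Hydraulic gradient i = (195.78 − 194.99) / 95.6 = 0.79 / 95.6 = 0.008264
K = 4.20e-4 m/s × 86400 s/d = 36.29 m/d
q = Ki = 36.29 × 0.008264 = 0.2999 m/d
v = Ki/n = 36.29·0.008264/0.29 = 1.034 m/d
Retardation R = 1 + ρ_b·K_d/n = 1 + 1.87×0.82/0.29 = 6.288
Contaminant velocity v_c = v/R = 1.034/6.288 = 0.1645 m/d
t = L/v_c = 146/0.1645 = 887.8 d
   = 887.8/365 = 2.43 yr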